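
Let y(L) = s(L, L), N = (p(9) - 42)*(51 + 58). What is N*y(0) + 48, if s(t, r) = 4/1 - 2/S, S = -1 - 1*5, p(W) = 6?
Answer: -16956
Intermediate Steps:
S = -6 (S = -1 - 5 = -6)
N = -3924 (N = (6 - 42)*(51 + 58) = -36*109 = -3924)
s(t, r) = 13/3 (s(t, r) = 4/1 - 2/(-6) = 4*1 - 2*(-⅙) = 4 + ⅓ = 13/3)
y(L) = 13/3
N*y(0) + 48 = -3924*13/3 + 48 = -17004 + 48 = -16956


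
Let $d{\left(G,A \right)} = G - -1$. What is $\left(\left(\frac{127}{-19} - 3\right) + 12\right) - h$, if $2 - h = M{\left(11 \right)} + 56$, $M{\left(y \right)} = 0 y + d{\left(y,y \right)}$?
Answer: $\frac{1298}{19} \approx 68.316$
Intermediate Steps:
$d{\left(G,A \right)} = 1 + G$ ($d{\left(G,A \right)} = G + 1 = 1 + G$)
$M{\left(y \right)} = 1 + y$ ($M{\left(y \right)} = 0 y + \left(1 + y\right) = 0 + \left(1 + y\right) = 1 + y$)
$h = -66$ ($h = 2 - \left(\left(1 + 11\right) + 56\right) = 2 - \left(12 + 56\right) = 2 - 68 = -66$)
$\left(\left(\frac{127}{-19} - 3\right) + 12\right) - h = \left(\left(\frac{127}{-19} - 3\right) + 12\right) - -66 = \left(\left(127 \left(- \frac{1}{19}\right) - 3\right) + 12\right) + 66 = \left(\left(- \frac{127}{19} - 3\right) + 12\right) + 66 = \left(- \frac{184}{19} + 12\right) + 66 = \frac{44}{19} + 66 = \frac{1298}{19}$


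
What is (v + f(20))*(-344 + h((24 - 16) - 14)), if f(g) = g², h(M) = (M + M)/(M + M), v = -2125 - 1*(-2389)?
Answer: -227752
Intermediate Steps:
v = 264 (v = -2125 + 2389 = 264)
h(M) = 1 (h(M) = (2*M)/((2*M)) = (2*M)*(1/(2*M)) = 1)
(v + f(20))*(-344 + h((24 - 16) - 14)) = (264 + 20²)*(-344 + 1) = (264 + 400)*(-343) = 664*(-343) = -227752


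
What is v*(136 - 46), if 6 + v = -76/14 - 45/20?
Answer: -17235/14 ≈ -1231.1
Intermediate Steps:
v = -383/28 (v = -6 + (-76/14 - 45/20) = -6 + (-76*1/14 - 45*1/20) = -6 + (-38/7 - 9/4) = -6 - 215/28 = -383/28 ≈ -13.679)
v*(136 - 46) = -383*(136 - 46)/28 = -383/28*90 = -17235/14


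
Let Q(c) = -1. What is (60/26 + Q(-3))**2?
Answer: 289/169 ≈ 1.7101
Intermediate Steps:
(60/26 + Q(-3))**2 = (60/26 - 1)**2 = (60*(1/26) - 1)**2 = (30/13 - 1)**2 = (17/13)**2 = 289/169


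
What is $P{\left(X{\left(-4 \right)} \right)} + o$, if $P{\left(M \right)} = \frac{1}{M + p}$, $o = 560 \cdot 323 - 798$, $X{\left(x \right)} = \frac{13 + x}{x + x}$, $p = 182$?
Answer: $\frac{260578662}{1447} \approx 1.8008 \cdot 10^{5}$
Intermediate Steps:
$X{\left(x \right)} = \frac{13 + x}{2 x}$
$o = 180082$ ($o = 180880 - 798 = 180082$)
$P{\left(M \right)} = \frac{1}{182 + M}$ ($P{\left(M \right)} = \frac{1}{M + 182} = \frac{1}{182 + M}$)
$P{\left(X{\left(-4 \right)} \right)} + o = \frac{1}{182 + \frac{13 - 4}{2 \left(-4\right)}} + 180082 = \frac{1}{182 + \frac{1}{2} \left(- \frac{1}{4}\right) 9} + 180082 = \frac{1}{182 - \frac{9}{8}} + 180082 = \frac{1}{\frac{1447}{8}} + 180082 = \frac{8}{1447} + 180082 = \frac{260578662}{1447}$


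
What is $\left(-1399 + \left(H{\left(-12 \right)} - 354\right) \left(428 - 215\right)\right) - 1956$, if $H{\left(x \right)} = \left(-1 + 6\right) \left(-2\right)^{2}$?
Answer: $-74497$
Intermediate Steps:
$H{\left(x \right)} = 20$ ($H{\left(x \right)} = 5 \cdot 4 = 20$)
$\left(-1399 + \left(H{\left(-12 \right)} - 354\right) \left(428 - 215\right)\right) - 1956 = \left(-1399 + \left(20 - 354\right) \left(428 - 215\right)\right) - 1956 = \left(-1399 - 71142\right) - 1956 = -72541 - 1956 = -74497$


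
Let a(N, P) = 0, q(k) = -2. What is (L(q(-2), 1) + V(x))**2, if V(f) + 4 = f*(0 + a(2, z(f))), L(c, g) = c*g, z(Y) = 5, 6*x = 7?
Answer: 36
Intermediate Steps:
x = 7/6 (x = (1/6)*7 = 7/6 ≈ 1.1667)
V(f) = -4 (V(f) = -4 + f*(0 + 0) = -4 + f*0 = -4 + 0 = -4)
(L(q(-2), 1) + V(x))**2 = (-2*1 - 4)**2 = (-2 - 4)**2 = (-6)**2 = 36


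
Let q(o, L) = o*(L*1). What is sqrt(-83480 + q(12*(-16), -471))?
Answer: 2*sqrt(1738) ≈ 83.379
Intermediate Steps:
q(o, L) = L*o (q(o, L) = o*L = L*o)
sqrt(-83480 + q(12*(-16), -471)) = sqrt(-83480 - 5652*(-16)) = sqrt(-83480 - 471*(-192)) = sqrt(-83480 + 90432) = sqrt(6952) = 2*sqrt(1738)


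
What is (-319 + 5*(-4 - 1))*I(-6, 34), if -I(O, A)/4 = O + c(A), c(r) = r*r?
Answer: 1582400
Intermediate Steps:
c(r) = r²
I(O, A) = -4*O - 4*A² (I(O, A) = -4*(O + A²) = -4*O - 4*A²)
(-319 + 5*(-4 - 1))*I(-6, 34) = (-319 + 5*(-4 - 1))*(-4*(-6) - 4*34²) = (-319 + 5*(-5))*(24 - 4*1156) = (-319 - 25)*(24 - 4624) = -344*(-4600) = 1582400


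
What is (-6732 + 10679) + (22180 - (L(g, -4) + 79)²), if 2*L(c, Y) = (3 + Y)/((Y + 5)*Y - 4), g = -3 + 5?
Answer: 5088287/256 ≈ 19876.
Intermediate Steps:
g = 2
L(c, Y) = (3 + Y)/(2*(-4 + Y*(5 + Y))) (L(c, Y) = ((3 + Y)/((Y + 5)*Y - 4))/2 = ((3 + Y)/((5 + Y)*Y - 4))/2 = ((3 + Y)/(Y*(5 + Y) - 4))/2 = ((3 + Y)/(-4 + Y*(5 + Y)))/2 = (3 + Y)/(2*(-4 + Y*(5 + Y))))
(-6732 + 10679) + (22180 - (L(g, -4) + 79)²) = (-6732 + 10679) + (22180 - ((3 - 4)/(2*(-4 + (-4)² + 5*(-4))) + 79)²) = 3947 + (22180 - ((½)*(-1)/(-4 + 16 - 20) + 79)²) = 3947 + (22180 - ((½)*(-1)/(-8) + 79)²) = 3947 + (22180 - ((½)*(-⅛)*(-1) + 79)²) = 3947 + (22180 - (1/16 + 79)²) = 3947 + (22180 - (1265/16)²) = 3947 + (22180 - 1*1600225/256) = 3947 + (22180 - 1600225/256) = 3947 + 4077855/256 = 5088287/256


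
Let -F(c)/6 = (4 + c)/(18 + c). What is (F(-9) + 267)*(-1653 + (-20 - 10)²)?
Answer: -203561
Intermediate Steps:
F(c) = -6*(4 + c)/(18 + c)
(F(-9) + 267)*(-1653 + (-20 - 10)²) = (6*(-4 - 1*(-9))/(18 - 9) + 267)*(-1653 + (-20 - 10)²) = (6*(-4 + 9)/9 + 267)*(-1653 + (-30)²) = (6*(⅑)*5 + 267)*(-1653 + 900) = (10/3 + 267)*(-753) = (811/3)*(-753) = -203561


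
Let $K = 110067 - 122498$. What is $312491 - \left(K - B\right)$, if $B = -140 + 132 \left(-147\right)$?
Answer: $305378$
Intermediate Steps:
$K = -12431$
$B = -19544$ ($B = -140 - 19404 = -19544$)
$312491 - \left(K - B\right) = 312491 - \left(-12431 - -19544\right) = 312491 - \left(-12431 + 19544\right) = 312491 - 7113 = 305378$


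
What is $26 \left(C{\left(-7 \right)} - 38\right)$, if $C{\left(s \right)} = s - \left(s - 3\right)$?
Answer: $-910$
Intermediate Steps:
$C{\left(s \right)} = 3$ ($C{\left(s \right)} = s - \left(s - 3\right) = s - \left(-3 + s\right) = 3$)
$26 \left(C{\left(-7 \right)} - 38\right) = 26 \left(3 - 38\right) = 26 \left(-35\right) = -910$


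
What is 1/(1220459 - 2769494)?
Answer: -1/1549035 ≈ -6.4556e-7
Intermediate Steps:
1/(1220459 - 2769494) = 1/(-1549035) = -1/1549035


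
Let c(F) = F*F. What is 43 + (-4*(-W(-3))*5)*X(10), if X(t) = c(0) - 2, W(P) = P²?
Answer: -317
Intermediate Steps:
c(F) = F²
X(t) = -2 (X(t) = 0² - 2 = 0 - 2 = -2)
43 + (-4*(-W(-3))*5)*X(10) = 43 - 4*(-1*(-3)²)*5*(-2) = 43 - 4*(-1*9)*5*(-2) = 43 - (-36)*5*(-2) = 43 - 4*(-45)*(-2) = 43 + 180*(-2) = 43 - 360 = -317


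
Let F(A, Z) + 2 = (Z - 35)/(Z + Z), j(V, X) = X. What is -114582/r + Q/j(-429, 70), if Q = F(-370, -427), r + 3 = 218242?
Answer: -72669773/133125790 ≈ -0.54587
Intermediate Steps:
r = 218239 (r = -3 + 218242 = 218239)
F(A, Z) = -2 + (-35 + Z)/(2*Z) (F(A, Z) = -2 + (Z - 35)/(Z + Z) = -2 + (-35 + Z)/((2*Z)) = -2 + (-35 + Z)*(1/(2*Z)) = -2 + (-35 + Z)/(2*Z))
Q = -89/61 (Q = (½)*(-35 - 3*(-427))/(-427) = (½)*(-1/427)*(-35 + 1281) = (½)*(-1/427)*1246 = -89/61 ≈ -1.4590)
-114582/r + Q/j(-429, 70) = -114582/218239 - 89/61/70 = -114582*1/218239 - 89/61*1/70 = -114582/218239 - 89/4270 = -72669773/133125790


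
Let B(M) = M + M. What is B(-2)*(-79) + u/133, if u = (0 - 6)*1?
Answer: 42022/133 ≈ 315.96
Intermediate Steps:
B(M) = 2*M
u = -6 (u = -6*1 = -6)
B(-2)*(-79) + u/133 = (2*(-2))*(-79) - 6/133 = -4*(-79) - 6*1/133 = 316 - 6/133 = 42022/133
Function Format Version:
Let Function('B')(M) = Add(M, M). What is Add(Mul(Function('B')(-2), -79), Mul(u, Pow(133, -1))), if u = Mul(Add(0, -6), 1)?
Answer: Rational(42022, 133) ≈ 315.96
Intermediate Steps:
Function('B')(M) = Mul(2, M)
u = -6 (u = Mul(-6, 1) = -6)
Add(Mul(Function('B')(-2), -79), Mul(u, Pow(133, -1))) = Add(Mul(Mul(2, -2), -79), Mul(-6, Pow(133, -1))) = Add(Mul(-4, -79), Mul(-6, Rational(1, 133))) = Add(316, Rational(-6, 133)) = Rational(42022, 133)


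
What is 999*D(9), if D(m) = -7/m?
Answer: -777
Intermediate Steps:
999*D(9) = 999*(-7/9) = -777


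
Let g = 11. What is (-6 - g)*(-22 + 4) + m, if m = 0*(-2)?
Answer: 306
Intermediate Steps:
m = 0
(-6 - g)*(-22 + 4) + m = (-6 - 1*11)*(-22 + 4) + 0 = (-6 - 11)*(-18) + 0 = -17*(-18) + 0 = 306 + 0 = 306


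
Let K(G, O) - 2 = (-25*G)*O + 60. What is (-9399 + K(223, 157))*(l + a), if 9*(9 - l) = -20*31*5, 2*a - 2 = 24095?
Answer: -98738179910/9 ≈ -1.0971e+10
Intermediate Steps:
a = 24097/2 (a = 1 + (½)*24095 = 1 + 24095/2 = 24097/2 ≈ 12049.)
K(G, O) = 62 - 25*G*O (K(G, O) = 2 + ((-25*G)*O + 60) = 2 + (-25*G*O + 60) = 2 + (60 - 25*G*O) = 62 - 25*G*O)
l = 3181/9 (l = 9 - (-20*31)*5/9 = 9 - (-620)*5/9 = 9 - ⅑*(-3100) = 9 + 3100/9 = 3181/9 ≈ 353.44)
(-9399 + K(223, 157))*(l + a) = (-9399 + (62 - 25*223*157))*(3181/9 + 24097/2) = (-9399 + (62 - 875275))*(223235/18) = (-9399 - 875213)*(223235/18) = -884612*223235/18 = -98738179910/9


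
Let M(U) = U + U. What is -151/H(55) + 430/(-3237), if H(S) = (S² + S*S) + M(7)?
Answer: -3096307/19629168 ≈ -0.15774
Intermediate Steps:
M(U) = 2*U
H(S) = 14 + 2*S² (H(S) = (S² + S*S) + 2*7 = (S² + S²) + 14 = 2*S² + 14 = 14 + 2*S²)
-151/H(55) + 430/(-3237) = -151/(14 + 2*55²) + 430/(-3237) = -151/(14 + 2*3025) + 430*(-1/3237) = -151/(14 + 6050) - 430/3237 = -151/6064 - 430/3237 = -3096307/19629168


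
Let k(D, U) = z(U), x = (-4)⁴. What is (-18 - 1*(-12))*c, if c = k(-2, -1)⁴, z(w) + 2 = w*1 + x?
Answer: -24582912486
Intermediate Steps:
x = 256
z(w) = 254 + w (z(w) = -2 + (w*1 + 256) = -2 + (w + 256) = -2 + (256 + w) = 254 + w)
k(D, U) = 254 + U
c = 4097152081 (c = (254 - 1)⁴ = 253⁴ = 4097152081)
(-18 - 1*(-12))*c = (-18 - 1*(-12))*4097152081 = (-18 + 12)*4097152081 = -6*4097152081 = -24582912486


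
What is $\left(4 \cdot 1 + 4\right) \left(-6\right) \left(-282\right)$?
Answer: $13536$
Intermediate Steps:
$\left(4 \cdot 1 + 4\right) \left(-6\right) \left(-282\right) = \left(4 + 4\right) \left(-6\right) \left(-282\right) = 8 \left(-6\right) \left(-282\right) = \left(-48\right) \left(-282\right) = 13536$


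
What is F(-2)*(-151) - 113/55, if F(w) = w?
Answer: 16497/55 ≈ 299.95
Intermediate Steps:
F(-2)*(-151) - 113/55 = -2*(-151) - 113/55 = 302 - 113*1/55 = 302 - 113/55 = 16497/55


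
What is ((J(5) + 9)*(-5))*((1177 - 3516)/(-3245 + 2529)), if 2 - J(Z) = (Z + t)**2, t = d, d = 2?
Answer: 222205/358 ≈ 620.68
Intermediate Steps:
t = 2
J(Z) = 2 - (2 + Z)**2 (J(Z) = 2 - (Z + 2)**2 = 2 - (2 + Z)**2)
((J(5) + 9)*(-5))*((1177 - 3516)/(-3245 + 2529)) = (((2 - (2 + 5)**2) + 9)*(-5))*((1177 - 3516)/(-3245 + 2529)) = (((2 - 1*7**2) + 9)*(-5))*(-2339/(-716)) = (((2 - 1*49) + 9)*(-5))*(-2339*(-1/716)) = (((2 - 49) + 9)*(-5))*(2339/716) = ((-47 + 9)*(-5))*(2339/716) = -38*(-5)*(2339/716) = 190*(2339/716) = 222205/358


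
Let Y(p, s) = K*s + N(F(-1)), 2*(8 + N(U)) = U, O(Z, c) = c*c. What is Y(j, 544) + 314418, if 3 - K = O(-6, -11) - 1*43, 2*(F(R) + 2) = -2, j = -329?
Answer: 547217/2 ≈ 2.7361e+5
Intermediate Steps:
O(Z, c) = c**2
F(R) = -3 (F(R) = -2 + (1/2)*(-2) = -2 - 1 = -3)
N(U) = -8 + U/2
K = -75 (K = 3 - ((-11)**2 - 1*43) = 3 - (121 - 43) = 3 - 1*78 = 3 - 78 = -75)
Y(p, s) = -19/2 - 75*s (Y(p, s) = -75*s + (-8 + (1/2)*(-3)) = -75*s + (-8 - 3/2) = -75*s - 19/2 = -19/2 - 75*s)
Y(j, 544) + 314418 = (-19/2 - 75*544) + 314418 = (-19/2 - 40800) + 314418 = -81619/2 + 314418 = 547217/2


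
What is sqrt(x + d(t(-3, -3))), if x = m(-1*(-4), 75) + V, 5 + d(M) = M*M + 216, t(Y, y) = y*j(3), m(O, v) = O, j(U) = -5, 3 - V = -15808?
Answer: sqrt(16251) ≈ 127.48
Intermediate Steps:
V = 15811 (V = 3 - 1*(-15808) = 3 + 15808 = 15811)
t(Y, y) = -5*y (t(Y, y) = y*(-5) = -5*y)
d(M) = 211 + M**2 (d(M) = -5 + (M*M + 216) = -5 + (M**2 + 216) = -5 + (216 + M**2) = 211 + M**2)
x = 15815 (x = -1*(-4) + 15811 = 4 + 15811 = 15815)
sqrt(x + d(t(-3, -3))) = sqrt(15815 + (211 + (-5*(-3))**2)) = sqrt(15815 + (211 + 15**2)) = sqrt(15815 + (211 + 225)) = sqrt(15815 + 436) = sqrt(16251)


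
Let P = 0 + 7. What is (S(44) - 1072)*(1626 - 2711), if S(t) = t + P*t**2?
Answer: -13588540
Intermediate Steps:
P = 7
S(t) = t + 7*t**2
(S(44) - 1072)*(1626 - 2711) = (44*(1 + 7*44) - 1072)*(1626 - 2711) = (44*(1 + 308) - 1072)*(-1085) = (44*309 - 1072)*(-1085) = (13596 - 1072)*(-1085) = 12524*(-1085) = -13588540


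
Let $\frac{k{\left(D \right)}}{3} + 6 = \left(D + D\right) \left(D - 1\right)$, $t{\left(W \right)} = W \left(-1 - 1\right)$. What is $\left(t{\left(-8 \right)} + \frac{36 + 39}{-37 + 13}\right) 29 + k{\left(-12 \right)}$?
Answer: $\frac{10331}{8} \approx 1291.4$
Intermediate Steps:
$t{\left(W \right)} = - 2 W$ ($t{\left(W \right)} = W \left(-2\right) = - 2 W$)
$k{\left(D \right)} = -18 + 6 D \left(-1 + D\right)$ ($k{\left(D \right)} = -18 + 3 \left(D + D\right) \left(D - 1\right) = -18 + 3 \cdot 2 D \left(-1 + D\right) = -18 + 6 D \left(-1 + D\right)$)
$\left(t{\left(-8 \right)} + \frac{36 + 39}{-37 + 13}\right) 29 + k{\left(-12 \right)} = \left(\left(-2\right) \left(-8\right) + \frac{36 + 39}{-37 + 13}\right) 29 - \left(-54 - 864\right) = \left(16 + \frac{75}{-24}\right) 29 + \left(-18 + 72 + 6 \cdot 144\right) = \left(16 + 75 \left(- \frac{1}{24}\right)\right) 29 + \left(-18 + 72 + 864\right) = \left(16 - \frac{25}{8}\right) 29 + 918 = \frac{103}{8} \cdot 29 + 918 = \frac{2987}{8} + 918 = \frac{10331}{8}$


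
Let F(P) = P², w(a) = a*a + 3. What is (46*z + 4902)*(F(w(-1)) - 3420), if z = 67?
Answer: -27177536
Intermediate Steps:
w(a) = 3 + a² (w(a) = a² + 3 = 3 + a²)
(46*z + 4902)*(F(w(-1)) - 3420) = (46*67 + 4902)*((3 + (-1)²)² - 3420) = (3082 + 4902)*((3 + 1)² - 3420) = 7984*(4² - 3420) = 7984*(16 - 3420) = 7984*(-3404) = -27177536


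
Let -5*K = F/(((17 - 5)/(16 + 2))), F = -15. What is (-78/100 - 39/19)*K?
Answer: -24219/1900 ≈ -12.747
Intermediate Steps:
K = 9/2 (K = -(-3)/((17 - 5)/(16 + 2)) = -(-3)/(12/18) = -(-3)/(12*(1/18)) = -(-3)/⅔ = -(-3)*3/2 = -⅕*(-45/2) = 9/2 ≈ 4.5000)
(-78/100 - 39/19)*K = (-78/100 - 39/19)*(9/2) = (-78*1/100 - 39*1/19)*(9/2) = (-39/50 - 39/19)*(9/2) = -2691/950*9/2 = -24219/1900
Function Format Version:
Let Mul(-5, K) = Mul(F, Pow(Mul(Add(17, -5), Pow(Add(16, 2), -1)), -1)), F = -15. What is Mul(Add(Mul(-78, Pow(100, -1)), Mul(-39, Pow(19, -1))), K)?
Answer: Rational(-24219, 1900) ≈ -12.747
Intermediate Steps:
K = Rational(9, 2) (K = Mul(Rational(-1, 5), Mul(-15, Pow(Mul(Add(17, -5), Pow(Add(16, 2), -1)), -1))) = Mul(Rational(-1, 5), Mul(-15, Pow(Mul(12, Pow(18, -1)), -1))) = Mul(Rational(-1, 5), Mul(-15, Pow(Mul(12, Rational(1, 18)), -1))) = Mul(Rational(-1, 5), Mul(-15, Pow(Rational(2, 3), -1))) = Mul(Rational(-1, 5), Mul(-15, Rational(3, 2))) = Mul(Rational(-1, 5), Rational(-45, 2)) = Rational(9, 2) ≈ 4.5000)
Mul(Add(Mul(-78, Pow(100, -1)), Mul(-39, Pow(19, -1))), K) = Mul(Add(Mul(-78, Pow(100, -1)), Mul(-39, Pow(19, -1))), Rational(9, 2)) = Mul(Add(Mul(-78, Rational(1, 100)), Mul(-39, Rational(1, 19))), Rational(9, 2)) = Mul(Add(Rational(-39, 50), Rational(-39, 19)), Rational(9, 2)) = Mul(Rational(-2691, 950), Rational(9, 2)) = Rational(-24219, 1900)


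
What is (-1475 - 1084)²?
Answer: 6548481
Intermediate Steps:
(-1475 - 1084)² = (-2559)² = 6548481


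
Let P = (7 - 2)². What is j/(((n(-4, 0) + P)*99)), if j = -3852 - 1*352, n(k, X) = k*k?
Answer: -4204/4059 ≈ -1.0357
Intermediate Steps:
n(k, X) = k²
j = -4204 (j = -3852 - 352 = -4204)
P = 25 (P = 5² = 25)
j/(((n(-4, 0) + P)*99)) = -4204*1/(99*((-4)² + 25)) = -4204*1/(99*(16 + 25)) = -4204/(41*99) = -4204/4059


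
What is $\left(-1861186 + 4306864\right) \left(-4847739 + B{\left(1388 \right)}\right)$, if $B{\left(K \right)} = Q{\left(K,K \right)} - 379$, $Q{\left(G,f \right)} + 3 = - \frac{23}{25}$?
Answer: $- \frac{296423628026544}{25} \approx -1.1857 \cdot 10^{13}$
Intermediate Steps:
$Q{\left(G,f \right)} = - \frac{98}{25}$ ($Q{\left(G,f \right)} = -3 - \frac{23}{25} = - \frac{98}{25}$)
$B{\left(K \right)} = - \frac{9573}{25}$ ($B{\left(K \right)} = - \frac{98}{25} - 379 = - \frac{9573}{25}$)
$\left(-1861186 + 4306864\right) \left(-4847739 + B{\left(1388 \right)}\right) = \left(-1861186 + 4306864\right) \left(-4847739 - \frac{9573}{25}\right) = 2445678 \left(- \frac{121203048}{25}\right) = - \frac{296423628026544}{25}$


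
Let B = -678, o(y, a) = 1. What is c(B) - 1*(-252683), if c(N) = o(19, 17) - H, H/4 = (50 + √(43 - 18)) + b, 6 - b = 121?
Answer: 252924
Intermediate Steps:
b = -115 (b = 6 - 1*121 = 6 - 121 = -115)
H = -240 (H = 4*((50 + √(43 - 18)) - 115) = 4*((50 + √25) - 115) = 4*((50 + 5) - 115) = 4*(55 - 115) = 4*(-60) = -240)
c(N) = 241 (c(N) = 1 - 1*(-240) = 1 + 240 = 241)
c(B) - 1*(-252683) = 241 - 1*(-252683) = 241 + 252683 = 252924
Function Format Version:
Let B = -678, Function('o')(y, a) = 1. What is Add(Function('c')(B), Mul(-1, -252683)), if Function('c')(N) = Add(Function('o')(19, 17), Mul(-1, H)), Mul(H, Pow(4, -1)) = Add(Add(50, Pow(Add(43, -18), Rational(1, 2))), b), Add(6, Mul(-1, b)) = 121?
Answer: 252924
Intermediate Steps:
b = -115 (b = Add(6, Mul(-1, 121)) = Add(6, -121) = -115)
H = -240 (H = Mul(4, Add(Add(50, Pow(Add(43, -18), Rational(1, 2))), -115)) = Mul(4, Add(Add(50, Pow(25, Rational(1, 2))), -115)) = Mul(4, Add(Add(50, 5), -115)) = Mul(4, Add(55, -115)) = Mul(4, -60) = -240)
Function('c')(N) = 241 (Function('c')(N) = Add(1, Mul(-1, -240)) = Add(1, 240) = 241)
Add(Function('c')(B), Mul(-1, -252683)) = Add(241, Mul(-1, -252683)) = Add(241, 252683) = 252924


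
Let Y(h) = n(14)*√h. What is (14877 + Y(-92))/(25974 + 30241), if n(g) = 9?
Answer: 14877/56215 + 18*I*√23/56215 ≈ 0.26464 + 0.0015356*I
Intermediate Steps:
Y(h) = 9*√h
(14877 + Y(-92))/(25974 + 30241) = (14877 + 9*√(-92))/(25974 + 30241) = (14877 + 9*(2*I*√23))/56215 = (14877 + 18*I*√23)*(1/56215) = 14877/56215 + 18*I*√23/56215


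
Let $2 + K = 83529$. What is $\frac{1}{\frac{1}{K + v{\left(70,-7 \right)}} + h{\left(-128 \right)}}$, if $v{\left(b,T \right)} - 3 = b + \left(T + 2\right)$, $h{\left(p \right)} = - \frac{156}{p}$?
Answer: $\frac{2675040}{3260237} \approx 0.82051$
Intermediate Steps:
$K = 83527$ ($K = -2 + 83529 = 83527$)
$v{\left(b,T \right)} = 5 + T + b$ ($v{\left(b,T \right)} = 3 + \left(b + \left(T + 2\right)\right) = 3 + \left(b + \left(2 + T\right)\right) = 3 + \left(2 + T + b\right) = 5 + T + b$)
$\frac{1}{\frac{1}{K + v{\left(70,-7 \right)}} + h{\left(-128 \right)}} = \frac{1}{\frac{1}{83527 + \left(5 - 7 + 70\right)} - \frac{156}{-128}} = \frac{1}{\frac{1}{83527 + 68} - - \frac{39}{32}} = \frac{1}{\frac{1}{83595} + \frac{39}{32}} = \frac{1}{\frac{3260237}{2675040}} = \frac{2675040}{3260237}$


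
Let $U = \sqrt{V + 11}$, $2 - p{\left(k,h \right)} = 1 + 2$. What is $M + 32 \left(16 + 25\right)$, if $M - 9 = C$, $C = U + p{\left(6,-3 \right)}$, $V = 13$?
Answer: $1320 + 2 \sqrt{6} \approx 1324.9$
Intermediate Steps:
$p{\left(k,h \right)} = -1$ ($p{\left(k,h \right)} = 2 - \left(1 + 2\right) = 2 - 3 = -1$)
$U = 2 \sqrt{6}$ ($U = \sqrt{13 + 11} = \sqrt{24} = 2 \sqrt{6} \approx 4.899$)
$C = -1 + 2 \sqrt{6}$ ($C = 2 \sqrt{6} - 1 = -1 + 2 \sqrt{6} \approx 3.899$)
$M = 8 + 2 \sqrt{6}$ ($M = 9 - \left(1 - 2 \sqrt{6}\right) = 8 + 2 \sqrt{6} \approx 12.899$)
$M + 32 \left(16 + 25\right) = \left(8 + 2 \sqrt{6}\right) + 32 \left(16 + 25\right) = \left(8 + 2 \sqrt{6}\right) + 32 \cdot 41 = \left(8 + 2 \sqrt{6}\right) + 1312 = 1320 + 2 \sqrt{6}$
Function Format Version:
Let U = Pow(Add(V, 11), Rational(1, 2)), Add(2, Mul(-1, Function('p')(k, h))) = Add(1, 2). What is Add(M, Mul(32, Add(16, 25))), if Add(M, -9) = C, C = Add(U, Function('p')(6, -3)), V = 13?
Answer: Add(1320, Mul(2, Pow(6, Rational(1, 2)))) ≈ 1324.9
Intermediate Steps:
Function('p')(k, h) = -1 (Function('p')(k, h) = Add(2, Mul(-1, Add(1, 2))) = Add(2, Mul(-1, 3)) = Add(2, -3) = -1)
U = Mul(2, Pow(6, Rational(1, 2))) (U = Pow(Add(13, 11), Rational(1, 2)) = Pow(24, Rational(1, 2)) = Mul(2, Pow(6, Rational(1, 2))) ≈ 4.8990)
C = Add(-1, Mul(2, Pow(6, Rational(1, 2)))) (C = Add(Mul(2, Pow(6, Rational(1, 2))), -1) = Add(-1, Mul(2, Pow(6, Rational(1, 2)))) ≈ 3.8990)
M = Add(8, Mul(2, Pow(6, Rational(1, 2)))) (M = Add(9, Add(-1, Mul(2, Pow(6, Rational(1, 2))))) = Add(8, Mul(2, Pow(6, Rational(1, 2)))) ≈ 12.899)
Add(M, Mul(32, Add(16, 25))) = Add(Add(8, Mul(2, Pow(6, Rational(1, 2)))), Mul(32, Add(16, 25))) = Add(Add(8, Mul(2, Pow(6, Rational(1, 2)))), Mul(32, 41)) = Add(Add(8, Mul(2, Pow(6, Rational(1, 2)))), 1312) = Add(1320, Mul(2, Pow(6, Rational(1, 2))))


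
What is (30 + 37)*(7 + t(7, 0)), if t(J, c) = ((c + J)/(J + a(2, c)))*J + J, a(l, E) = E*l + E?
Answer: 1407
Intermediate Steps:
a(l, E) = E + E*l
t(J, c) = J + J*(J + c)/(J + 3*c) (t(J, c) = ((c + J)/(J + c*(1 + 2)))*J + J = ((J + c)/(J + c*3))*J + J = ((J + c)/(J + 3*c))*J + J = J*(J + c)/(J + 3*c) + J = J + J*(J + c)/(J + 3*c))
(30 + 37)*(7 + t(7, 0)) = (30 + 37)*(7 + 2*7*(7 + 2*0)/(7 + 3*0)) = 67*(7 + 2*7*(7 + 0)/(7 + 0)) = 67*(7 + 2*7*7/7) = 67*(7 + 2*7*(1/7)*7) = 67*(7 + 14) = 67*21 = 1407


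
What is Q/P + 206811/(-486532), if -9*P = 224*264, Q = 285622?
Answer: -52621173393/1198814848 ≈ -43.894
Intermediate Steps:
P = -19712/3 (P = -224*264/9 = -⅑*59136 = -19712/3 ≈ -6570.7)
Q/P + 206811/(-486532) = 285622/(-19712/3) + 206811/(-486532) = 285622*(-3/19712) + 206811*(-1/486532) = -428433/9856 - 206811/486532 = -52621173393/1198814848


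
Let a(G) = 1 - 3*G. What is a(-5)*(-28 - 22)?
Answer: -800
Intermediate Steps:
a(-5)*(-28 - 22) = (1 - 3*(-5))*(-28 - 22) = (1 + 15)*(-50) = 16*(-50) = -800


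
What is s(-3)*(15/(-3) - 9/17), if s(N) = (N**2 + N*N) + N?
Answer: -1410/17 ≈ -82.941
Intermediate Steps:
s(N) = N + 2*N**2 (s(N) = (N**2 + N**2) + N = 2*N**2 + N = N + 2*N**2)
s(-3)*(15/(-3) - 9/17) = (-3*(1 + 2*(-3)))*(15/(-3) - 9/17) = (-3*(1 - 6))*(15*(-1/3) - 9*1/17) = (-3*(-5))*(-5 - 9/17) = 15*(-94/17) = -1410/17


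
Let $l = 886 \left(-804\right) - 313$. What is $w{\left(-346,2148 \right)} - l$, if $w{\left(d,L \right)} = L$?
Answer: $714805$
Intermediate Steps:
$l = -712657$ ($l = -712344 - 313 = -712657$)
$w{\left(-346,2148 \right)} - l = 2148 - -712657 = 2148 + 712657 = 714805$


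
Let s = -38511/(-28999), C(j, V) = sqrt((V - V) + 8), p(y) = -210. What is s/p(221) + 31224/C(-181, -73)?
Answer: -12837/2029930 + 7806*sqrt(2) ≈ 11039.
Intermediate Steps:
C(j, V) = 2*sqrt(2) (C(j, V) = sqrt(0 + 8) = sqrt(8) = 2*sqrt(2))
s = 38511/28999 (s = -38511*(-1/28999) = 38511/28999 ≈ 1.3280)
s/p(221) + 31224/C(-181, -73) = (38511/28999)/(-210) + 31224/((2*sqrt(2))) = (38511/28999)*(-1/210) + 31224*(sqrt(2)/4) = -12837/2029930 + 7806*sqrt(2)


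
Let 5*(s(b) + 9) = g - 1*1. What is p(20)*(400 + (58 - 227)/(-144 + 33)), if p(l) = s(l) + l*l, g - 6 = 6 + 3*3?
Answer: 17604755/111 ≈ 1.5860e+5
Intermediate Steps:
g = 21 (g = 6 + (6 + 3*3) = 6 + (6 + 9) = 6 + 15 = 21)
s(b) = -5 (s(b) = -9 + (21 - 1*1)/5 = -9 + (21 - 1)/5 = -9 + (⅕)*20 = -9 + 4 = -5)
p(l) = -5 + l² (p(l) = -5 + l*l = -5 + l²)
p(20)*(400 + (58 - 227)/(-144 + 33)) = (-5 + 20²)*(400 + (58 - 227)/(-144 + 33)) = (-5 + 400)*(400 - 169/(-111)) = 395*(400 - 169*(-1/111)) = 395*(400 + 169/111) = 395*(44569/111) = 17604755/111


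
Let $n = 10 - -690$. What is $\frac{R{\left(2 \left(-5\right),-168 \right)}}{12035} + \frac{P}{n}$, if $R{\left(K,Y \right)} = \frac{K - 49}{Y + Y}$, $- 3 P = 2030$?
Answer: $- \frac{3908909}{4043760} \approx -0.96665$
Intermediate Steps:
$P = - \frac{2030}{3}$ ($P = \left(- \frac{1}{3}\right) 2030 = - \frac{2030}{3} \approx -676.67$)
$R{\left(K,Y \right)} = \frac{-49 + K}{2 Y}$
$n = 700$ ($n = 10 + 690 = 700$)
$\frac{R{\left(2 \left(-5\right),-168 \right)}}{12035} + \frac{P}{n} = \frac{\frac{1}{2} \frac{1}{-168} \left(-49 + 2 \left(-5\right)\right)}{12035} - \frac{2030}{3 \cdot 700} = \frac{1}{2} \left(- \frac{1}{168}\right) \left(-49 - 10\right) \frac{1}{12035} - \frac{29}{30} = \frac{1}{2} \left(- \frac{1}{168}\right) \left(-59\right) \frac{1}{12035} - \frac{29}{30} = \frac{59}{336} \cdot \frac{1}{12035} - \frac{29}{30} = \frac{59}{4043760} - \frac{29}{30} = - \frac{3908909}{4043760}$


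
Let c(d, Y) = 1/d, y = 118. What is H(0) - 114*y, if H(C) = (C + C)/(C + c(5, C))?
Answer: -13452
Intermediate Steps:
H(C) = 2*C/(1/5 + C) (H(C) = (C + C)/(C + 1/5) = (2*C)/(C + 1/5) = (2*C)/(1/5 + C) = 2*C/(1/5 + C))
H(0) - 114*y = 10*0/(1 + 5*0) - 114*118 = 10*0/(1 + 0) - 13452 = 10*0/1 - 13452 = 10*0*1 - 13452 = 0 - 13452 = -13452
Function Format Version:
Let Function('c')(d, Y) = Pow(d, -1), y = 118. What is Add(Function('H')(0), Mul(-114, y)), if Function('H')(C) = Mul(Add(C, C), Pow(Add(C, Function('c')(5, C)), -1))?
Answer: -13452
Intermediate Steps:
Function('H')(C) = Mul(2, C, Pow(Add(Rational(1, 5), C), -1)) (Function('H')(C) = Mul(Add(C, C), Pow(Add(C, Pow(5, -1)), -1)) = Mul(Mul(2, C), Pow(Add(C, Rational(1, 5)), -1)) = Mul(Mul(2, C), Pow(Add(Rational(1, 5), C), -1)) = Mul(2, C, Pow(Add(Rational(1, 5), C), -1)))
Add(Function('H')(0), Mul(-114, y)) = Add(Mul(10, 0, Pow(Add(1, Mul(5, 0)), -1)), Mul(-114, 118)) = Add(Mul(10, 0, Pow(Add(1, 0), -1)), -13452) = Add(Mul(10, 0, Pow(1, -1)), -13452) = Add(Mul(10, 0, 1), -13452) = Add(0, -13452) = -13452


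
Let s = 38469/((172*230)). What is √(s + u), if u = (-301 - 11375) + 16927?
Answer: √2054825806810/19780 ≈ 72.470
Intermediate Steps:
u = 5251 (u = -11676 + 16927 = 5251)
s = 38469/39560 ≈ 0.97242
√(s + u) = √(38469/39560 + 5251) = √(207768029/39560) = √2054825806810/19780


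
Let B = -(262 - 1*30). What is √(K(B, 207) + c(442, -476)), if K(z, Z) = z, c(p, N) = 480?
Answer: 2*√62 ≈ 15.748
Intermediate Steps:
B = -232 (B = -(262 - 30) = -1*232 = -232)
√(K(B, 207) + c(442, -476)) = √(-232 + 480) = √248 = 2*√62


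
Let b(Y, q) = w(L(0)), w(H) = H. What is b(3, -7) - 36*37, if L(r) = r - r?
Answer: -1332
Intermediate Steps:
L(r) = 0
b(Y, q) = 0
b(3, -7) - 36*37 = 0 - 36*37 = 0 - 1332 = -1332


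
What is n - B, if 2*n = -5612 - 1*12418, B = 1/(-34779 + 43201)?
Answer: -75924331/8422 ≈ -9015.0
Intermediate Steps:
B = 1/8422 ≈ 0.00011874
n = -9015 (n = (-5612 - 1*12418)/2 = (-5612 - 12418)/2 = (½)*(-18030) = -9015)
n - B = -9015 - 1*1/8422 = -9015 - 1/8422 = -75924331/8422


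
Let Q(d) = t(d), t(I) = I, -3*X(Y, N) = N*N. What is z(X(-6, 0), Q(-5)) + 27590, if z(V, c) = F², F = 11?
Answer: 27711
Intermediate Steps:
X(Y, N) = -N²/3 (X(Y, N) = -N*N/3 = -N²/3)
Q(d) = d
z(V, c) = 121 (z(V, c) = 11² = 121)
z(X(-6, 0), Q(-5)) + 27590 = 121 + 27590 = 27711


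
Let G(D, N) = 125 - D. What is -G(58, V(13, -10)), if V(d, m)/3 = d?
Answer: -67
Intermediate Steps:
V(d, m) = 3*d
-G(58, V(13, -10)) = -(125 - 1*58) = -(125 - 58) = -1*67 = -67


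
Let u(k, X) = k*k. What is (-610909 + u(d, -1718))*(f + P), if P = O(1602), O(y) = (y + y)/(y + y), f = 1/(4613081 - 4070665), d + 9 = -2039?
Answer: 1943694365715/542416 ≈ 3.5834e+6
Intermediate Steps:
d = -2048 (d = -9 - 2039 = -2048)
u(k, X) = k**2
f = 1/542416 ≈ 1.8436e-6
O(y) = 1 (O(y) = (2*y)/((2*y)) = (2*y)*(1/(2*y)) = 1)
P = 1
(-610909 + u(d, -1718))*(f + P) = (-610909 + (-2048)**2)*(1/542416 + 1) = (-610909 + 4194304)*(542417/542416) = 3583395*(542417/542416) = 1943694365715/542416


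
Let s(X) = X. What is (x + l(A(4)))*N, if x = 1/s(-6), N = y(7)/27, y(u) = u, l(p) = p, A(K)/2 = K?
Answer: 329/162 ≈ 2.0309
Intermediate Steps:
A(K) = 2*K
N = 7/27 ≈ 0.25926
x = -1/6 (x = 1/(-6) = -1/6 ≈ -0.16667)
(x + l(A(4)))*N = (-1/6 + 2*4)*(7/27) = (-1/6 + 8)*(7/27) = (47/6)*(7/27) = 329/162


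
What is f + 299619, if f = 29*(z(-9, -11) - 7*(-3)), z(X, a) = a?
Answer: 299909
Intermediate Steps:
f = 290 (f = 29*(-11 - 7*(-3)) = 29*(-11 + 21) = 29*10 = 290)
f + 299619 = 290 + 299619 = 299909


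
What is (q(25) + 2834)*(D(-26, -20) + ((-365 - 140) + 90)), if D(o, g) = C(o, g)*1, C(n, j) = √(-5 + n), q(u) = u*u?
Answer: -1435485 + 3459*I*√31 ≈ -1.4355e+6 + 19259.0*I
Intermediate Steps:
q(u) = u²
D(o, g) = √(-5 + o) (D(o, g) = √(-5 + o)*1 = √(-5 + o))
(q(25) + 2834)*(D(-26, -20) + ((-365 - 140) + 90)) = (25² + 2834)*(√(-5 - 26) + ((-365 - 140) + 90)) = (625 + 2834)*(√(-31) + (-505 + 90)) = 3459*(I*√31 - 415) = 3459*(-415 + I*√31) = -1435485 + 3459*I*√31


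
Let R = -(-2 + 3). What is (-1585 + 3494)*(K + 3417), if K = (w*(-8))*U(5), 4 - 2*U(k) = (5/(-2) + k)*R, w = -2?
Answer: 6622321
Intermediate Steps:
R = -1 (R = -1*1 = -1)
U(k) = 3/4 + k/2 (U(k) = 2 - (5/(-2) + k)*(-1)/2 = 2 - (5*(-1/2) + k)*(-1)/2 = 2 - (-5/2 + k)*(-1)/2 = 2 - (5/2 - k)/2 = 2 + (-5/4 + k/2) = 3/4 + k/2)
K = 52 (K = (-2*(-8))*(3/4 + (1/2)*5) = 16*(3/4 + 5/2) = 16*(13/4) = 52)
(-1585 + 3494)*(K + 3417) = (-1585 + 3494)*(52 + 3417) = 1909*3469 = 6622321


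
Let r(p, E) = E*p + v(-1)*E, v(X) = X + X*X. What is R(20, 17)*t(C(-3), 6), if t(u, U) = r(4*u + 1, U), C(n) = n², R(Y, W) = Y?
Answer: 4440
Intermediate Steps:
v(X) = X + X²
r(p, E) = E*p (r(p, E) = E*p + (-(1 - 1))*E = E*p + (-1*0)*E = E*p + 0*E = E*p + 0 = E*p)
t(u, U) = U*(1 + 4*u) (t(u, U) = U*(4*u + 1) = U*(1 + 4*u))
R(20, 17)*t(C(-3), 6) = 20*(6*(1 + 4*(-3)²)) = 20*(6*(1 + 4*9)) = 20*(6*(1 + 36)) = 20*(6*37) = 20*222 = 4440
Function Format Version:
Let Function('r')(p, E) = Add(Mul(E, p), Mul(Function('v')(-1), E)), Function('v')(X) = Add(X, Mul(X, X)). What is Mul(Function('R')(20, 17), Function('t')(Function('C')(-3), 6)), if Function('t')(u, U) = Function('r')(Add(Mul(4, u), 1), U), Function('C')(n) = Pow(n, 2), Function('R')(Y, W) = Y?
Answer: 4440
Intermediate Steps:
Function('v')(X) = Add(X, Pow(X, 2))
Function('r')(p, E) = Mul(E, p) (Function('r')(p, E) = Add(Mul(E, p), Mul(Mul(-1, Add(1, -1)), E)) = Add(Mul(E, p), Mul(Mul(-1, 0), E)) = Add(Mul(E, p), Mul(0, E)) = Add(Mul(E, p), 0) = Mul(E, p))
Function('t')(u, U) = Mul(U, Add(1, Mul(4, u))) (Function('t')(u, U) = Mul(U, Add(Mul(4, u), 1)) = Mul(U, Add(1, Mul(4, u))))
Mul(Function('R')(20, 17), Function('t')(Function('C')(-3), 6)) = Mul(20, Mul(6, Add(1, Mul(4, Pow(-3, 2))))) = Mul(20, Mul(6, Add(1, Mul(4, 9)))) = Mul(20, Mul(6, Add(1, 36))) = Mul(20, Mul(6, 37)) = Mul(20, 222) = 4440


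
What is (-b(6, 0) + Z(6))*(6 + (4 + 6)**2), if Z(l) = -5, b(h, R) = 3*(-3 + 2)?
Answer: -212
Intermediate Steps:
b(h, R) = -3 (b(h, R) = 3*(-1) = -3)
(-b(6, 0) + Z(6))*(6 + (4 + 6)**2) = (-1*(-3) - 5)*(6 + (4 + 6)**2) = (3 - 5)*(6 + 10**2) = -2*(6 + 100) = -2*106 = -212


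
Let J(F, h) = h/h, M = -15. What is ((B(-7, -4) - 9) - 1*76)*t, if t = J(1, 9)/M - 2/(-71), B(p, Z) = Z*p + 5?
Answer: 2132/1065 ≈ 2.0019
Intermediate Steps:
B(p, Z) = 5 + Z*p
J(F, h) = 1
t = -41/1065 (t = 1/(-15) - 2/(-71) = 1*(-1/15) - 2*(-1/71) = -1/15 + 2/71 = -41/1065 ≈ -0.038498)
((B(-7, -4) - 9) - 1*76)*t = (((5 - 4*(-7)) - 9) - 1*76)*(-41/1065) = (((5 + 28) - 9) - 76)*(-41/1065) = ((33 - 9) - 76)*(-41/1065) = (24 - 76)*(-41/1065) = -52*(-41/1065) = 2132/1065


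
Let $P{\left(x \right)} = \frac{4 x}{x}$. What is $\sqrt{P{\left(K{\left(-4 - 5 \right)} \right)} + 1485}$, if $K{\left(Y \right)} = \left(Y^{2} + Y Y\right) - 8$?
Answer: $\sqrt{1489} \approx 38.588$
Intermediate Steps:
$K{\left(Y \right)} = -8 + 2 Y^{2}$ ($K{\left(Y \right)} = \left(Y^{2} + Y^{2}\right) - 8 = 2 Y^{2} - 8 = -8 + 2 Y^{2}$)
$P{\left(x \right)} = 4$
$\sqrt{P{\left(K{\left(-4 - 5 \right)} \right)} + 1485} = \sqrt{4 + 1485} = \sqrt{1489}$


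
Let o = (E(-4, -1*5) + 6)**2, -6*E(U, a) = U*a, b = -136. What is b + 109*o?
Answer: 5752/9 ≈ 639.11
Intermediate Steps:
E(U, a) = -U*a/6
o = 64/9 (o = (-1/6*(-4)*(-1*5) + 6)**2 = (-1/6*(-4)*(-5) + 6)**2 = (-10/3 + 6)**2 = (8/3)**2 = 64/9 ≈ 7.1111)
b + 109*o = -136 + 109*(64/9) = -136 + 6976/9 = 5752/9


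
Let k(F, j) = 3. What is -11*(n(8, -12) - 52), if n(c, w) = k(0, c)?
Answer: 539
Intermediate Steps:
n(c, w) = 3
-11*(n(8, -12) - 52) = -11*(3 - 52) = -11*(-49) = 539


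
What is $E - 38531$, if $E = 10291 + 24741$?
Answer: $-3499$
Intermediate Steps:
$E = 35032$
$E - 38531 = 35032 - 38531 = -3499$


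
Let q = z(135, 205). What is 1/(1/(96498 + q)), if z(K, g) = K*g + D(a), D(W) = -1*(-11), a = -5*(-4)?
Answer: 124184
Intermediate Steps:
a = 20
D(W) = 11
z(K, g) = 11 + K*g (z(K, g) = K*g + 11 = 11 + K*g)
q = 27686 (q = 11 + 135*205 = 11 + 27675 = 27686)
1/(1/(96498 + q)) = 1/(1/(96498 + 27686)) = 1/(1/124184) = 124184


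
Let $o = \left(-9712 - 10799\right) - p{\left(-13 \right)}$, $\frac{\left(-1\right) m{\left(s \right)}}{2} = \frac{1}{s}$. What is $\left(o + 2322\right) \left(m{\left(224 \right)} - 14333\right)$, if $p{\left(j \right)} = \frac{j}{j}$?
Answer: $\frac{14600176215}{56} \approx 2.6072 \cdot 10^{8}$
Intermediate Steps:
$m{\left(s \right)} = - \frac{2}{s}$
$p{\left(j \right)} = 1$
$o = -20512$ ($o = \left(-9712 - 10799\right) - 1 = -20511 - 1 = -20512$)
$\left(o + 2322\right) \left(m{\left(224 \right)} - 14333\right) = \left(-20512 + 2322\right) \left(- \frac{2}{224} - 14333\right) = - 18190 \left(\left(-2\right) \frac{1}{224} - 14333\right) = - 18190 \left(- \frac{1}{112} - 14333\right) = \left(-18190\right) \left(- \frac{1605297}{112}\right) = \frac{14600176215}{56}$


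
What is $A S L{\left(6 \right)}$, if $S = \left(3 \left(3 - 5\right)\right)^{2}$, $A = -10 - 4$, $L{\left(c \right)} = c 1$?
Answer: $-3024$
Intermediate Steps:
$L{\left(c \right)} = c$
$A = -14$ ($A = -10 - 4 = -14$)
$S = 36$ ($S = \left(3 \left(3 - 5\right)\right)^{2} = \left(3 \left(-2\right)\right)^{2} = \left(-6\right)^{2} = 36$)
$A S L{\left(6 \right)} = \left(-14\right) 36 \cdot 6 = \left(-504\right) 6 = -3024$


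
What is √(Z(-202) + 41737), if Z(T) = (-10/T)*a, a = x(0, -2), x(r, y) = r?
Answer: √41737 ≈ 204.30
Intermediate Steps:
a = 0
Z(T) = 0 (Z(T) = -10/T*0 = 0)
√(Z(-202) + 41737) = √(0 + 41737) = √41737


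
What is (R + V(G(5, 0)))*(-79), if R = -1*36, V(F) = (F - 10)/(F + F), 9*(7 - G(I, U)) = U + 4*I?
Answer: 248297/86 ≈ 2887.2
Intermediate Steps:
G(I, U) = 7 - 4*I/9 - U/9 (G(I, U) = 7 - (U + 4*I)/9 = 7 + (-4*I/9 - U/9) = 7 - 4*I/9 - U/9)
V(F) = (-10 + F)/(2*F) (V(F) = (-10 + F)/((2*F)) = (-10 + F)*(1/(2*F)) = (-10 + F)/(2*F))
R = -36
(R + V(G(5, 0)))*(-79) = (-36 + (-10 + (7 - 4/9*5 - ⅑*0))/(2*(7 - 4/9*5 - ⅑*0)))*(-79) = (-36 + (-10 + (7 - 20/9 + 0))/(2*(7 - 20/9 + 0)))*(-79) = (-36 + (-10 + 43/9)/(2*(43/9)))*(-79) = (-36 + (½)*(9/43)*(-47/9))*(-79) = (-36 - 47/86)*(-79) = -3143/86*(-79) = 248297/86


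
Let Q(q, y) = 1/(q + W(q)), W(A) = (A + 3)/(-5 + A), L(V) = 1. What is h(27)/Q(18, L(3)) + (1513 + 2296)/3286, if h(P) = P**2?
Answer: 610900487/42718 ≈ 14301.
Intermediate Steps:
W(A) = (3 + A)/(-5 + A)
Q(q, y) = 1/(q + (3 + q)/(-5 + q))
h(27)/Q(18, L(3)) + (1513 + 2296)/3286 = 27**2/(((-5 + 18)/(3 + 18 + 18*(-5 + 18)))) + (1513 + 2296)/3286 = 729/((13/(3 + 18 + 18*13))) + 3809*(1/3286) = 729/((13/(3 + 18 + 234))) + 3809/3286 = 729/((13/255)) + 3809/3286 = 729/(((1/255)*13)) + 3809/3286 = 729/(13/255) + 3809/3286 = 729*(255/13) + 3809/3286 = 185895/13 + 3809/3286 = 610900487/42718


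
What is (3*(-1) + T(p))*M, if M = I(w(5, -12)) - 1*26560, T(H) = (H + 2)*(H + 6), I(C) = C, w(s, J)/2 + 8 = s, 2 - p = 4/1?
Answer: 79698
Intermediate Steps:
p = -2 (p = 2 - 4/1 = 2 - 4 = -2)
w(s, J) = -16 + 2*s
T(H) = (2 + H)*(6 + H)
M = -26566 (M = (-16 + 2*5) - 1*26560 = (-16 + 10) - 26560 = -6 - 26560 = -26566)
(3*(-1) + T(p))*M = (3*(-1) + (12 + (-2)**2 + 8*(-2)))*(-26566) = (-3 + (12 + 4 - 16))*(-26566) = (-3 + 0)*(-26566) = -3*(-26566) = 79698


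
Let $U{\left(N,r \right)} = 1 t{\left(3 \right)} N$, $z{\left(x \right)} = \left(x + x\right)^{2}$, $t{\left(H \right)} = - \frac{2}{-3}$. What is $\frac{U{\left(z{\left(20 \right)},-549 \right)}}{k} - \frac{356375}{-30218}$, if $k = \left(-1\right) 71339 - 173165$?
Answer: $\frac{32663580175}{2770658202} \approx 11.789$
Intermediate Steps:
$t{\left(H \right)} = \frac{2}{3}$ ($t{\left(H \right)} = \left(-2\right) \left(- \frac{1}{3}\right) = \frac{2}{3}$)
$z{\left(x \right)} = 4 x^{2}$ ($z{\left(x \right)} = \left(2 x\right)^{2} = 4 x^{2}$)
$U{\left(N,r \right)} = \frac{2 N}{3}$ ($U{\left(N,r \right)} = 1 \cdot \frac{2}{3} N = \frac{2 N}{3}$)
$k = -244504$ ($k = -71339 - 173165 = -244504$)
$\frac{U{\left(z{\left(20 \right)},-549 \right)}}{k} - \frac{356375}{-30218} = \frac{\frac{2}{3} \cdot 4 \cdot 20^{2}}{-244504} - \frac{356375}{-30218} = \frac{2 \cdot 4 \cdot 400}{3} \left(- \frac{1}{244504}\right) - - \frac{356375}{30218} = \frac{2}{3} \cdot 1600 \left(- \frac{1}{244504}\right) + \frac{356375}{30218} = \frac{3200}{3} \left(- \frac{1}{244504}\right) + \frac{356375}{30218} = - \frac{400}{91689} + \frac{356375}{30218} = \frac{32663580175}{2770658202}$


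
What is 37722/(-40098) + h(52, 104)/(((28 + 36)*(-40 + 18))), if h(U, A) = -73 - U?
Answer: -8016721/9409664 ≈ -0.85197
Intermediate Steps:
37722/(-40098) + h(52, 104)/(((28 + 36)*(-40 + 18))) = 37722/(-40098) + (-73 - 1*52)/(((28 + 36)*(-40 + 18))) = 37722*(-1/40098) + (-73 - 52)/((64*(-22))) = -6287/6683 - 125/(-1408) = -6287/6683 - 125*(-1/1408) = -6287/6683 + 125/1408 = -8016721/9409664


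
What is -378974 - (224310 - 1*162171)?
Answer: -441113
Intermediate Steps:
-378974 - (224310 - 1*162171) = -378974 - (224310 - 162171) = -378974 - 1*62139 = -378974 - 62139 = -441113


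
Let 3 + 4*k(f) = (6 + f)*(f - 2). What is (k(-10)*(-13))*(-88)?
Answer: 12870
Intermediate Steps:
k(f) = -¾ + (-2 + f)*(6 + f)/4 (k(f) = -¾ + ((6 + f)*(f - 2))/4 = -¾ + ((6 + f)*(-2 + f))/4 = -¾ + ((-2 + f)*(6 + f))/4 = -¾ + (-2 + f)*(6 + f)/4)
(k(-10)*(-13))*(-88) = ((-15/4 - 10 + (¼)*(-10)²)*(-13))*(-88) = ((-15/4 - 10 + (¼)*100)*(-13))*(-88) = ((-15/4 - 10 + 25)*(-13))*(-88) = ((45/4)*(-13))*(-88) = -585/4*(-88) = 12870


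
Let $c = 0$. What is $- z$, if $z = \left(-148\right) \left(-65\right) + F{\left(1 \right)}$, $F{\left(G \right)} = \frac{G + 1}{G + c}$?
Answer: $-9622$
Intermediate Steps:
$F{\left(G \right)} = \frac{1 + G}{G}$ ($F{\left(G \right)} = \frac{G + 1}{G + 0} = \frac{1 + G}{G}$)
$z = 9622$ ($z = \left(-148\right) \left(-65\right) + \frac{1 + 1}{1} = 9620 + 1 \cdot 2 = 9620 + 2 = 9622$)
$- z = \left(-1\right) 9622 = -9622$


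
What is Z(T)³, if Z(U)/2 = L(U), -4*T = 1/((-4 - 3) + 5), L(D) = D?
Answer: 1/64 ≈ 0.015625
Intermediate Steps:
T = ⅛ (T = -1/(4*((-4 - 3) + 5)) = -1/(4*(-7 + 5)) = -¼/(-2) = -¼*(-½) = ⅛ ≈ 0.12500)
Z(U) = 2*U
Z(T)³ = (2*(⅛))³ = (¼)³ = 1/64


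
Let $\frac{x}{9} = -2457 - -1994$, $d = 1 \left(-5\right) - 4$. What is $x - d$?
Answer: $-4158$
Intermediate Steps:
$d = -9$ ($d = -5 - 4 = -9$)
$x = -4167$ ($x = 9 \left(-2457 - -1994\right) = 9 \left(-2457 + 1994\right) = 9 \left(-463\right) = -4167$)
$x - d = -4167 - -9 = -4167 + 9 = -4158$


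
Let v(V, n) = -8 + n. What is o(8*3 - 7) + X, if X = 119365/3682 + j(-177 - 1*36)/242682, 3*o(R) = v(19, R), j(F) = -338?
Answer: 15823578893/446777562 ≈ 35.417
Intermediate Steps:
o(R) = -8/3 + R/3 (o(R) = (-8 + R)/3 = -8/3 + R/3)
X = 14483246207/446777562 (X = 119365/3682 - 338/242682 = 119365*(1/3682) - 338*1/242682 = 119365/3682 - 169/121341 = 14483246207/446777562 ≈ 32.417)
o(8*3 - 7) + X = (-8/3 + (8*3 - 7)/3) + 14483246207/446777562 = (-8/3 + (24 - 7)/3) + 14483246207/446777562 = (-8/3 + (1/3)*17) + 14483246207/446777562 = (-8/3 + 17/3) + 14483246207/446777562 = 3 + 14483246207/446777562 = 15823578893/446777562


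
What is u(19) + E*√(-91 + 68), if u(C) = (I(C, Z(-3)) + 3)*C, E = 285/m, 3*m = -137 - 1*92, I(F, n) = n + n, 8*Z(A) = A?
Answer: 171/4 - 855*I*√23/229 ≈ 42.75 - 17.906*I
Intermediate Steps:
Z(A) = A/8
I(F, n) = 2*n
m = -229/3 (m = (-137 - 1*92)/3 = (-137 - 92)/3 = (⅓)*(-229) = -229/3 ≈ -76.333)
E = -855/229 (E = 285/(-229/3) = 285*(-3/229) = -855/229 ≈ -3.7336)
u(C) = 9*C/4 (u(C) = (2*((⅛)*(-3)) + 3)*C = (2*(-3/8) + 3)*C = (-¾ + 3)*C = 9*C/4)
u(19) + E*√(-91 + 68) = (9/4)*19 - 855*√(-91 + 68)/229 = 171/4 - 855*I*√23/229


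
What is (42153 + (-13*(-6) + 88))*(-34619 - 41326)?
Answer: -3213916455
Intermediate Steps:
(42153 + (-13*(-6) + 88))*(-34619 - 41326) = (42153 + (78 + 88))*(-75945) = (42153 + 166)*(-75945) = 42319*(-75945) = -3213916455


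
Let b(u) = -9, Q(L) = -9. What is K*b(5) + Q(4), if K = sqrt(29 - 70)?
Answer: -9 - 9*I*sqrt(41) ≈ -9.0 - 57.628*I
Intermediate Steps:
K = I*sqrt(41) (K = sqrt(-41) = I*sqrt(41) ≈ 6.4031*I)
K*b(5) + Q(4) = (I*sqrt(41))*(-9) - 9 = -9*I*sqrt(41) - 9 = -9 - 9*I*sqrt(41)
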